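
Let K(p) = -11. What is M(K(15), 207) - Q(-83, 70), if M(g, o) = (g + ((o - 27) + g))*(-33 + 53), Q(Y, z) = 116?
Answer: 3044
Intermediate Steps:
M(g, o) = -540 + 20*o + 40*g (M(g, o) = (g + ((-27 + o) + g))*20 = (g + (-27 + g + o))*20 = (-27 + o + 2*g)*20 = -540 + 20*o + 40*g)
M(K(15), 207) - Q(-83, 70) = (-540 + 20*207 + 40*(-11)) - 1*116 = (-540 + 4140 - 440) - 116 = 3160 - 116 = 3044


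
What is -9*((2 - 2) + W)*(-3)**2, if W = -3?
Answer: 243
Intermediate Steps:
-9*((2 - 2) + W)*(-3)**2 = -9*((2 - 2) - 3)*(-3)**2 = -9*(0 - 3)*9 = -9*(-3)*9 = 27*9 = 243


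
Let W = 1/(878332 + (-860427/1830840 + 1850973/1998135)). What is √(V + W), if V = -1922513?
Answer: I*√1086088832793118548499545357127194089/751619487286969 ≈ 1386.5*I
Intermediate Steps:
W = 855734616/751619487286969 (W = 1/(878332 + (-860427*1/1830840 + 1850973*(1/1998135))) = 1/(878332 + (-286809/610280 + 616991/666045)) = 1/(878332 + 390546457/855734616) = 1/(751619487286969/855734616) = 855734616/751619487286969 ≈ 1.1385e-6)
√(V + W) = √(-1922513 + 855734616/751619487286969) = √(-1444998235361676898481/751619487286969) = I*√1086088832793118548499545357127194089/751619487286969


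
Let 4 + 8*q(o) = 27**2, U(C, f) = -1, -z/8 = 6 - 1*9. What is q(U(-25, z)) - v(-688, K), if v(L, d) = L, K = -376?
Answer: 6229/8 ≈ 778.63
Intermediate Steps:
z = 24 (z = -8*(6 - 1*9) = -8*(6 - 9) = -8*(-3) = 24)
q(o) = 725/8 (q(o) = -1/2 + (1/8)*27**2 = -1/2 + (1/8)*729 = -1/2 + 729/8 = 725/8)
q(U(-25, z)) - v(-688, K) = 725/8 - 1*(-688) = 725/8 + 688 = 6229/8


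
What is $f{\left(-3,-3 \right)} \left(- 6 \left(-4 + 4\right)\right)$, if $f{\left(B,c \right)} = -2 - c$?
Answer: $0$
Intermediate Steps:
$f{\left(-3,-3 \right)} \left(- 6 \left(-4 + 4\right)\right) = \left(-2 - -3\right) \left(- 6 \left(-4 + 4\right)\right) = \left(-2 + 3\right) \left(\left(-6\right) 0\right) = 1 \cdot 0 = 0$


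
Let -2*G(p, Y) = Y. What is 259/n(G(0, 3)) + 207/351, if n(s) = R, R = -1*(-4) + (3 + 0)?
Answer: 1466/39 ≈ 37.590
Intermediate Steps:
G(p, Y) = -Y/2
R = 7 (R = 4 + 3 = 7)
n(s) = 7
259/n(G(0, 3)) + 207/351 = 259/7 + 207/351 = 259*(⅐) + 207*(1/351) = 37 + 23/39 = 1466/39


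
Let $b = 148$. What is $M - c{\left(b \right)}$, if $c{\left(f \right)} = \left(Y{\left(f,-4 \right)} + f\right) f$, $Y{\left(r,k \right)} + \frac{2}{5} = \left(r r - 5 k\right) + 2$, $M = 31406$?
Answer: $- \frac{16177434}{5} \approx -3.2355 \cdot 10^{6}$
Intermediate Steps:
$Y{\left(r,k \right)} = \frac{8}{5} + r^{2} - 5 k$ ($Y{\left(r,k \right)} = - \frac{2}{5} - \left(-2 + 5 k - r r\right) = - \frac{2}{5} - \left(-2 - r^{2} + 5 k\right) = - \frac{2}{5} + \left(2 + r^{2} - 5 k\right) = \frac{8}{5} + r^{2} - 5 k$)
$c{\left(f \right)} = f \left(\frac{108}{5} + f + f^{2}\right)$ ($c{\left(f \right)} = \left(\left(\frac{8}{5} + f^{2} - -20\right) + f\right) f = \left(\left(\frac{8}{5} + f^{2} + 20\right) + f\right) f = \left(\left(\frac{108}{5} + f^{2}\right) + f\right) f = \left(\frac{108}{5} + f + f^{2}\right) f = f \left(\frac{108}{5} + f + f^{2}\right)$)
$M - c{\left(b \right)} = 31406 - 148 \left(\frac{108}{5} + 148 + 148^{2}\right) = 31406 - 148 \left(\frac{108}{5} + 148 + 21904\right) = 31406 - 148 \cdot \frac{110368}{5} = 31406 - \frac{16334464}{5} = - \frac{16177434}{5}$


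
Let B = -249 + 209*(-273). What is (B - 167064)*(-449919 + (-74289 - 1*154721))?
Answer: 152331299730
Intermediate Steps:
B = -57306 (B = -249 - 57057 = -57306)
(B - 167064)*(-449919 + (-74289 - 1*154721)) = (-57306 - 167064)*(-449919 + (-74289 - 1*154721)) = -224370*(-449919 + (-74289 - 154721)) = -224370*(-449919 - 229010) = -224370*(-678929) = 152331299730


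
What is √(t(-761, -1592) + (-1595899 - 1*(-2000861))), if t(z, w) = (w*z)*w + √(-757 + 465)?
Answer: √(-1928322142 + 2*I*√73) ≈ 0.e-4 + 43913.0*I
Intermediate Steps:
t(z, w) = z*w² + 2*I*√73 (t(z, w) = z*w² + √(-292) = z*w² + 2*I*√73)
√(t(-761, -1592) + (-1595899 - 1*(-2000861))) = √((-761*(-1592)² + 2*I*√73) + (-1595899 - 1*(-2000861))) = √((-761*2534464 + 2*I*√73) + (-1595899 + 2000861)) = √((-1928727104 + 2*I*√73) + 404962) = √(-1928322142 + 2*I*√73)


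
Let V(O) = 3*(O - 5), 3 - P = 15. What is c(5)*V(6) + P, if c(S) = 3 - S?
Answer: -18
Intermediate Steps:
P = -12 (P = 3 - 1*15 = 3 - 15 = -12)
V(O) = -15 + 3*O (V(O) = 3*(-5 + O) = -15 + 3*O)
c(5)*V(6) + P = (3 - 1*5)*(-15 + 3*6) - 12 = (3 - 5)*(-15 + 18) - 12 = -2*3 - 12 = -6 - 12 = -18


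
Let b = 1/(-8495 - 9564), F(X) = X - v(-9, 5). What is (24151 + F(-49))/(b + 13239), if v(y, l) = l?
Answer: 435167723/239083100 ≈ 1.8202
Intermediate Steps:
F(X) = -5 + X (F(X) = X - 1*5 = X - 5 = -5 + X)
b = -1/18059 (b = 1/(-18059) = -1/18059 ≈ -5.5374e-5)
(24151 + F(-49))/(b + 13239) = (24151 + (-5 - 49))/(-1/18059 + 13239) = (24151 - 54)/(239083100/18059) = 24097*(18059/239083100) = 435167723/239083100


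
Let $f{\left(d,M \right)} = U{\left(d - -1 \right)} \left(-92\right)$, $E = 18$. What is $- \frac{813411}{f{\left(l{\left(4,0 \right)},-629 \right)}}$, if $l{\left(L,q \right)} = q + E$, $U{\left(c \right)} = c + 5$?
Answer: $\frac{271137}{736} \approx 368.39$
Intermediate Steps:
$U{\left(c \right)} = 5 + c$
$l{\left(L,q \right)} = 18 + q$ ($l{\left(L,q \right)} = q + 18 = 18 + q$)
$f{\left(d,M \right)} = -552 - 92 d$ ($f{\left(d,M \right)} = \left(5 + \left(d - -1\right)\right) \left(-92\right) = \left(5 + \left(d + 1\right)\right) \left(-92\right) = \left(5 + \left(1 + d\right)\right) \left(-92\right) = \left(6 + d\right) \left(-92\right) = -552 - 92 d$)
$- \frac{813411}{f{\left(l{\left(4,0 \right)},-629 \right)}} = - \frac{813411}{-552 - 92 \left(18 + 0\right)} = - \frac{813411}{-552 - 1656} = - \frac{813411}{-2208} = \left(-813411\right) \left(- \frac{1}{2208}\right) = \frac{271137}{736}$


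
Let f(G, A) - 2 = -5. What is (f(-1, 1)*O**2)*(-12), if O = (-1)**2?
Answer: 36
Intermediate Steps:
f(G, A) = -3 (f(G, A) = 2 - 5 = -3)
O = 1
(f(-1, 1)*O**2)*(-12) = -3*1**2*(-12) = -3*1*(-12) = -3*(-12) = 36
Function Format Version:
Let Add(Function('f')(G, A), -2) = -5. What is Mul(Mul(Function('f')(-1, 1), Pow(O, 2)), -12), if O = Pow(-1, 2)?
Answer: 36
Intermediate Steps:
Function('f')(G, A) = -3 (Function('f')(G, A) = Add(2, -5) = -3)
O = 1
Mul(Mul(Function('f')(-1, 1), Pow(O, 2)), -12) = Mul(Mul(-3, Pow(1, 2)), -12) = Mul(Mul(-3, 1), -12) = Mul(-3, -12) = 36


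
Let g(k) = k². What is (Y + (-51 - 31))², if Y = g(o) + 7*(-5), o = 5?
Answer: 8464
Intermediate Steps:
Y = -10 (Y = 5² + 7*(-5) = 25 - 35 = -10)
(Y + (-51 - 31))² = (-10 + (-51 - 31))² = (-10 - 82)² = (-92)² = 8464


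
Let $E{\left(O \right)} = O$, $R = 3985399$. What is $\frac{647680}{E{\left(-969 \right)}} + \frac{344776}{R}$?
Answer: $- \frac{2580929136376}{3861851631} \approx -668.31$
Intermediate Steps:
$\frac{647680}{E{\left(-969 \right)}} + \frac{344776}{R} = \frac{647680}{-969} + \frac{344776}{3985399} = 647680 \left(- \frac{1}{969}\right) + 344776 \cdot \frac{1}{3985399} = - \frac{647680}{969} + \frac{344776}{3985399} = - \frac{2580929136376}{3861851631}$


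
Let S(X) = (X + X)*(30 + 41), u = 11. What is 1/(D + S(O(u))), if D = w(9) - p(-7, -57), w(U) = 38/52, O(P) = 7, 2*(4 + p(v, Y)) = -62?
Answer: 26/26773 ≈ 0.00097113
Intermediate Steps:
p(v, Y) = -35 (p(v, Y) = -4 + (1/2)*(-62) = -4 - 31 = -35)
w(U) = 19/26 (w(U) = 38*(1/52) = 19/26)
S(X) = 142*X (S(X) = (2*X)*71 = 142*X)
D = 929/26 (D = 19/26 - 1*(-35) = 19/26 + 35 = 929/26 ≈ 35.731)
1/(D + S(O(u))) = 1/(929/26 + 142*7) = 1/(929/26 + 994) = 1/(26773/26) = 26/26773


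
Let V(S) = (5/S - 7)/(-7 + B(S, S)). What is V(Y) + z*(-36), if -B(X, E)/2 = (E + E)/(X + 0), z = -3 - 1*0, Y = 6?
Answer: 7165/66 ≈ 108.56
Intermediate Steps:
z = -3 (z = -3 + 0 = -3)
B(X, E) = -4*E/X (B(X, E) = -2*(E + E)/(X + 0) = -2*2*E/X = -4*E/X)
V(S) = 7/11 - 5/(11*S) (V(S) = (5/S - 7)/(-7 - 4*S/S) = (-7 + 5/S)/(-7 - 4) = (-7 + 5/S)/(-11) = (-7 + 5/S)*(-1/11) = 7/11 - 5/(11*S))
V(Y) + z*(-36) = (1/11)*(-5 + 7*6)/6 - 3*(-36) = (1/11)*(⅙)*(-5 + 42) + 108 = (1/11)*(⅙)*37 + 108 = 37/66 + 108 = 7165/66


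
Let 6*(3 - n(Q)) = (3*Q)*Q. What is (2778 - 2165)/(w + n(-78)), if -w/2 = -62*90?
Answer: 613/8121 ≈ 0.075483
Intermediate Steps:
w = 11160 (w = -(-124)*90 = -2*(-5580) = 11160)
n(Q) = 3 - Q²/2 (n(Q) = 3 - 3*Q*Q/6 = 3 - Q²/2)
(2778 - 2165)/(w + n(-78)) = (2778 - 2165)/(11160 + (3 - ½*(-78)²)) = 613/(11160 + (3 - ½*6084)) = 613/(11160 + (3 - 3042)) = 613/(11160 - 3039) = 613/8121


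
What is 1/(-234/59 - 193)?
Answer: -59/11621 ≈ -0.0050770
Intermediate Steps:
1/(-234/59 - 193) = 1/(-11621/59) = -59/11621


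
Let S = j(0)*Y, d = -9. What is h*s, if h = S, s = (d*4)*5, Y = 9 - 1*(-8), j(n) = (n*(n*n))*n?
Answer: 0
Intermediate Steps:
j(n) = n⁴ (j(n) = (n*n²)*n = n³*n = n⁴)
Y = 17 (Y = 9 + 8 = 17)
s = -180 (s = -9*4*5 = -36*5 = -180)
S = 0 (S = 0⁴*17 = 0*17 = 0)
h = 0
h*s = 0*(-180) = 0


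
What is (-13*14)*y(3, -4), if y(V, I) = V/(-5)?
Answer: 546/5 ≈ 109.20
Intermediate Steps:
y(V, I) = -V/5 (y(V, I) = V*(-⅕) = -V/5)
(-13*14)*y(3, -4) = (-13*14)*(-⅕*3) = -182*(-⅗) = 546/5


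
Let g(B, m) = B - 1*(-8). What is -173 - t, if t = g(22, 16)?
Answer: -203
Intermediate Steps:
g(B, m) = 8 + B (g(B, m) = B + 8 = 8 + B)
t = 30 (t = 8 + 22 = 30)
-173 - t = -173 - 1*30 = -173 - 30 = -203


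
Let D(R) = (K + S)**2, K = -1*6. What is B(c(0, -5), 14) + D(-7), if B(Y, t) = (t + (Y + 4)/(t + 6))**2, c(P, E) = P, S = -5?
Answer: 8066/25 ≈ 322.64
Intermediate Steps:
K = -6
B(Y, t) = (t + (4 + Y)/(6 + t))**2
D(R) = 121 (D(R) = (-6 - 5)**2 = (-11)**2 = 121)
B(c(0, -5), 14) + D(-7) = (4 + 0 + 14**2 + 6*14)**2/(6 + 14)**2 + 121 = (4 + 0 + 196 + 84)**2/20**2 + 121 = (1/400)*284**2 + 121 = (1/400)*80656 + 121 = 5041/25 + 121 = 8066/25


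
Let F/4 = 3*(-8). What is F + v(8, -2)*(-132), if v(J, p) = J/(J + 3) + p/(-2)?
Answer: -324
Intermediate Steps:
v(J, p) = -p/2 + J/(3 + J) (v(J, p) = J/(3 + J) + p*(-1/2) = J/(3 + J) - p/2 = -p/2 + J/(3 + J))
F = -96 (F = 4*(3*(-8)) = 4*(-24) = -96)
F + v(8, -2)*(-132) = -96 + ((-3*(-2) + 2*8 - 1*8*(-2))/(2*(3 + 8)))*(-132) = -96 + ((1/2)*(6 + 16 + 16)/11)*(-132) = -96 + ((1/2)*(1/11)*38)*(-132) = -96 + (19/11)*(-132) = -96 - 228 = -324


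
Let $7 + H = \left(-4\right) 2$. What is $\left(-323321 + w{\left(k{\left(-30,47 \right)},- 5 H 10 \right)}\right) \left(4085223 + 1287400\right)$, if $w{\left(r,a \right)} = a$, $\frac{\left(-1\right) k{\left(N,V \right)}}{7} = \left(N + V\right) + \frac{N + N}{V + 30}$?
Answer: $-1733052373733$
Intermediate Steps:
$k{\left(N,V \right)} = - 7 N - 7 V - \frac{14 N}{30 + V}$ ($k{\left(N,V \right)} = - 7 \left(\left(N + V\right) + \frac{N + N}{V + 30}\right) = - 7 \left(\left(N + V\right) + \frac{2 N}{30 + V}\right) = - 7 \left(N + V + \frac{2 N}{30 + V}\right) = - 7 N - 7 V - \frac{14 N}{30 + V}$)
$H = -15$ ($H = -7 - 8 = -15$)
$\left(-323321 + w{\left(k{\left(-30,47 \right)},- 5 H 10 \right)}\right) \left(4085223 + 1287400\right) = \left(-323321 + \left(-5\right) \left(-15\right) 10\right) \left(4085223 + 1287400\right) = \left(-323321 + 75 \cdot 10\right) 5372623 = \left(-323321 + 750\right) 5372623 = \left(-322571\right) 5372623 = -1733052373733$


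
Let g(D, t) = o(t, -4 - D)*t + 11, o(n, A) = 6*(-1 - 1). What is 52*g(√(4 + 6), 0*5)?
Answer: 572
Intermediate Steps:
o(n, A) = -12 (o(n, A) = 6*(-2) = -12)
g(D, t) = 11 - 12*t (g(D, t) = -12*t + 11 = 11 - 12*t)
52*g(√(4 + 6), 0*5) = 52*(11 - 0*5) = 52*(11 - 12*0) = 52*(11 + 0) = 52*11 = 572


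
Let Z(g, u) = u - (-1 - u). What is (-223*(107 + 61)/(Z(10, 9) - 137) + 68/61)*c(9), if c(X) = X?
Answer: 10319976/3599 ≈ 2867.5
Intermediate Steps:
Z(g, u) = 1 + 2*u (Z(g, u) = u + (1 + u) = 1 + 2*u)
(-223*(107 + 61)/(Z(10, 9) - 137) + 68/61)*c(9) = (-223*(107 + 61)/((1 + 2*9) - 137) + 68/61)*9 = (-223*168/((1 + 18) - 137) + 68*(1/61))*9 = (-223*168/(19 - 137) + 68/61)*9 = (-223/((-118*1/168)) + 68/61)*9 = (-223/(-59/84) + 68/61)*9 = (-223*(-84/59) + 68/61)*9 = (18732/59 + 68/61)*9 = (1146664/3599)*9 = 10319976/3599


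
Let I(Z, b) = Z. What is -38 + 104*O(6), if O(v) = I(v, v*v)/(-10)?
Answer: -502/5 ≈ -100.40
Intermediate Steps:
O(v) = -v/10 (O(v) = v/(-10) = v*(-⅒) = -v/10)
-38 + 104*O(6) = -38 + 104*(-⅒*6) = -38 + 104*(-⅗) = -38 - 312/5 = -502/5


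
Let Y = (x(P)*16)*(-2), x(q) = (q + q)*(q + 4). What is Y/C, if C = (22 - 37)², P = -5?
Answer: -64/45 ≈ -1.4222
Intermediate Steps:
C = 225 (C = (-15)² = 225)
x(q) = 2*q*(4 + q) (x(q) = (2*q)*(4 + q) = 2*q*(4 + q))
Y = -320 (Y = ((2*(-5)*(4 - 5))*16)*(-2) = ((2*(-5)*(-1))*16)*(-2) = (10*16)*(-2) = 160*(-2) = -320)
Y/C = -320/225 = -320*1/225 = -64/45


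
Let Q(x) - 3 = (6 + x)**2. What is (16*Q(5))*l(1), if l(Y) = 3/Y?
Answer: 5952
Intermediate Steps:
Q(x) = 3 + (6 + x)**2
(16*Q(5))*l(1) = (16*(3 + (6 + 5)**2))*(3/1) = (16*(3 + 11**2))*(3*1) = (16*(3 + 121))*3 = (16*124)*3 = 1984*3 = 5952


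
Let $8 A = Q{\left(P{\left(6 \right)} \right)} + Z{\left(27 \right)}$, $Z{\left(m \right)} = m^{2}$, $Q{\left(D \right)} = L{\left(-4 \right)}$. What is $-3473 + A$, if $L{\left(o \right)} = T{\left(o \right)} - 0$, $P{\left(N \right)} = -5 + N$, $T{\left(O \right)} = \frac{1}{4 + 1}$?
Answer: $- \frac{67637}{20} \approx -3381.9$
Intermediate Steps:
$T{\left(O \right)} = \frac{1}{5}$
$L{\left(o \right)} = \frac{1}{5}$ ($L{\left(o \right)} = \frac{1}{5} - 0 = \frac{1}{5} + 0 = \frac{1}{5}$)
$Q{\left(D \right)} = \frac{1}{5}$
$A = \frac{1823}{20}$ ($A = \frac{\frac{1}{5} + 27^{2}}{8} = \frac{\frac{1}{5} + 729}{8} = \frac{1}{8} \cdot \frac{3646}{5} = \frac{1823}{20} \approx 91.15$)
$-3473 + A = -3473 + \frac{1823}{20} = - \frac{67637}{20}$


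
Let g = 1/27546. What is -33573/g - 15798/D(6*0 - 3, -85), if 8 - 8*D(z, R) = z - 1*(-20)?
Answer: -2774363446/3 ≈ -9.2479e+8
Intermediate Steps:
g = 1/27546 ≈ 3.6303e-5
D(z, R) = -3/2 - z/8 (D(z, R) = 1 - (z - 1*(-20))/8 = 1 - (z + 20)/8 = 1 - (20 + z)/8 = 1 + (-5/2 - z/8) = -3/2 - z/8)
-33573/g - 15798/D(6*0 - 3, -85) = -33573/1/27546 - 15798/(-3/2 - (6*0 - 3)/8) = -33573*27546 - 15798/(-3/2 - (0 - 3)/8) = -924801858 - 15798/(-3/2 - 1/8*(-3)) = -924801858 - 15798/(-3/2 + 3/8) = -924801858 - 15798/(-9/8) = -924801858 - 15798*(-8/9) = -924801858 + 42128/3 = -2774363446/3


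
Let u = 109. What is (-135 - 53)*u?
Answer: -20492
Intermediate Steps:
(-135 - 53)*u = (-135 - 53)*109 = -188*109 = -20492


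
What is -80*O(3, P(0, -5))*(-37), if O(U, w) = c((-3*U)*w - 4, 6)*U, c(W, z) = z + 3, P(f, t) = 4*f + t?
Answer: 79920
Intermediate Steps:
P(f, t) = t + 4*f
c(W, z) = 3 + z
O(U, w) = 9*U (O(U, w) = (3 + 6)*U = 9*U)
-80*O(3, P(0, -5))*(-37) = -720*3*(-37) = -80*27*(-37) = -2160*(-37) = 79920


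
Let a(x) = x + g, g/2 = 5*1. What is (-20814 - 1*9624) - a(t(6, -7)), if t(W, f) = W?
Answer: -30454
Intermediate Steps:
g = 10 (g = 2*(5*1) = 2*5 = 10)
a(x) = 10 + x (a(x) = x + 10 = 10 + x)
(-20814 - 1*9624) - a(t(6, -7)) = (-20814 - 1*9624) - (10 + 6) = (-20814 - 9624) - 1*16 = -30438 - 16 = -30454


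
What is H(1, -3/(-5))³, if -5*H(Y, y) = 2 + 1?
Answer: -27/125 ≈ -0.21600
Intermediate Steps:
H(Y, y) = -⅗ (H(Y, y) = -(2 + 1)/5 = -⅕*3 = -⅗)
H(1, -3/(-5))³ = (-⅗)³ = -27/125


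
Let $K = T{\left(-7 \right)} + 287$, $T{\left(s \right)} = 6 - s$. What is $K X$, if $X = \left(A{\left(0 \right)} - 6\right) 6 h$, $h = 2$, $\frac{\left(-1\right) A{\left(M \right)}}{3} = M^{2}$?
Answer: $-21600$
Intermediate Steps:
$A{\left(M \right)} = - 3 M^{2}$
$K = 300$ ($K = \left(6 - -7\right) + 287 = \left(6 + 7\right) + 287 = 13 + 287 = 300$)
$X = -72$ ($X = \left(- 3 \cdot 0^{2} - 6\right) 6 \cdot 2 = \left(\left(-3\right) 0 - 6\right) 6 \cdot 2 = \left(0 - 6\right) 6 \cdot 2 = \left(-6\right) 6 \cdot 2 = \left(-36\right) 2 = -72$)
$K X = 300 \left(-72\right) = -21600$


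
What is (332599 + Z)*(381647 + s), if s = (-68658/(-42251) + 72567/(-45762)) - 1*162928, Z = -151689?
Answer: 12750872463834917645/322248377 ≈ 3.9568e+10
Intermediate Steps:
s = -105006541836019/644496754 (s = (-68658*(-1/42251) + 72567*(-1/45762)) - 162928 = (68658/42251 - 24189/15254) - 162928 = 25299693/644496754 - 162928 = -105006541836019/644496754 ≈ -1.6293e+5)
(332599 + Z)*(381647 + s) = (332599 - 151689)*(381647 - 105006541836019/644496754) = 180910*(140963710837819/644496754) = 12750872463834917645/322248377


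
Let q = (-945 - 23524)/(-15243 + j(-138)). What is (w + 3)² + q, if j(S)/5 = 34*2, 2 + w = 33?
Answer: 17252337/14903 ≈ 1157.6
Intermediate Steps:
w = 31 (w = -2 + 33 = 31)
j(S) = 340 (j(S) = 5*(34*2) = 5*68 = 340)
q = 24469/14903 (q = (-945 - 23524)/(-15243 + 340) = -24469/(-14903) = -24469*(-1/14903) = 24469/14903 ≈ 1.6419)
(w + 3)² + q = (31 + 3)² + 24469/14903 = 34² + 24469/14903 = 1156 + 24469/14903 = 17252337/14903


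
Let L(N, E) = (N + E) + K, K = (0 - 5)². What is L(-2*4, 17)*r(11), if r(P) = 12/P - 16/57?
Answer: 17272/627 ≈ 27.547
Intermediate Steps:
K = 25 (K = (-5)² = 25)
L(N, E) = 25 + E + N (L(N, E) = (N + E) + 25 = (E + N) + 25 = 25 + E + N)
r(P) = -16/57 + 12/P (r(P) = 12/P - 16*1/57 = 12/P - 16/57 = -16/57 + 12/P)
L(-2*4, 17)*r(11) = (25 + 17 - 2*4)*(-16/57 + 12/11) = (25 + 17 - 8)*(-16/57 + 12*(1/11)) = 34*(-16/57 + 12/11) = 34*(508/627) = 17272/627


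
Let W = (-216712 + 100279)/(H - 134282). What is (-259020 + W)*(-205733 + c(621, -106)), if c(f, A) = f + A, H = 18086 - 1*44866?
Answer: 4280658967463463/80531 ≈ 5.3155e+10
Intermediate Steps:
H = -26780 (H = 18086 - 44866 = -26780)
W = 116433/161062 (W = (-216712 + 100279)/(-26780 - 134282) = -116433/(-161062) = -116433*(-1/161062) = 116433/161062 ≈ 0.72291)
c(f, A) = A + f
(-259020 + W)*(-205733 + c(621, -106)) = (-259020 + 116433/161062)*(-205733 + (-106 + 621)) = -41718162807*(-205733 + 515)/161062 = -41718162807/161062*(-205218) = 4280658967463463/80531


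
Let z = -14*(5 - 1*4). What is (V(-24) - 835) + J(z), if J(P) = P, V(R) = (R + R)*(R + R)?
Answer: 1455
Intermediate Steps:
z = -14 (z = -14*(5 - 4) = -14*1 = -14)
V(R) = 4*R² (V(R) = (2*R)*(2*R) = 4*R²)
(V(-24) - 835) + J(z) = (4*(-24)² - 835) - 14 = (4*576 - 835) - 14 = (2304 - 835) - 14 = 1469 - 14 = 1455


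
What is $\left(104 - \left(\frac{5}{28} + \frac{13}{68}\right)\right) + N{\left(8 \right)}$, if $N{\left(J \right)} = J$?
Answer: $\frac{13284}{119} \approx 111.63$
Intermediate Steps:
$\left(104 - \left(\frac{5}{28} + \frac{13}{68}\right)\right) + N{\left(8 \right)} = \left(104 - \left(\frac{5}{28} + \frac{13}{68}\right)\right) + 8 = \left(104 - \frac{44}{119}\right) + 8 = \frac{12332}{119} + 8 = \frac{13284}{119}$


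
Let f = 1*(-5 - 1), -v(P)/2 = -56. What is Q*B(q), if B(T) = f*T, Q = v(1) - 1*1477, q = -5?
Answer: -40950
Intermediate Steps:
v(P) = 112 (v(P) = -2*(-56) = 112)
f = -6 (f = 1*(-6) = -6)
Q = -1365 (Q = 112 - 1*1477 = 112 - 1477 = -1365)
B(T) = -6*T
Q*B(q) = -(-8190)*(-5) = -1365*30 = -40950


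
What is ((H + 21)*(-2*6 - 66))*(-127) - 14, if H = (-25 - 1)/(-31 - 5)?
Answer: 645499/3 ≈ 2.1517e+5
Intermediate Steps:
H = 13/18 (H = -26/(-36) = -26*(-1/36) = 13/18 ≈ 0.72222)
((H + 21)*(-2*6 - 66))*(-127) - 14 = ((13/18 + 21)*(-2*6 - 66))*(-127) - 14 = (391*(-12 - 66)/18)*(-127) - 14 = ((391/18)*(-78))*(-127) - 14 = -5083/3*(-127) - 14 = 645541/3 - 14 = 645499/3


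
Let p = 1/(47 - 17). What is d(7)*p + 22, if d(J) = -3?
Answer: 219/10 ≈ 21.900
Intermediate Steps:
p = 1/30 ≈ 0.033333
d(7)*p + 22 = -3*1/30 + 22 = -1/10 + 22 = 219/10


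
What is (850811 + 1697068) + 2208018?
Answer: 4755897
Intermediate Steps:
(850811 + 1697068) + 2208018 = 2547879 + 2208018 = 4755897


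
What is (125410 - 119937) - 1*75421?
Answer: -69948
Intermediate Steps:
(125410 - 119937) - 1*75421 = 5473 - 75421 = -69948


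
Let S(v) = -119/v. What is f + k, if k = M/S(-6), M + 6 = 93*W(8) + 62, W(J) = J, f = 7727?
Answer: 924313/119 ≈ 7767.3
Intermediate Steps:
M = 800 (M = -6 + (93*8 + 62) = -6 + (744 + 62) = -6 + 806 = 800)
k = 4800/119 (k = 800/((-119/(-6))) = 800/((-119*(-⅙))) = 800/(119/6) = 800*(6/119) = 4800/119 ≈ 40.336)
f + k = 7727 + 4800/119 = 924313/119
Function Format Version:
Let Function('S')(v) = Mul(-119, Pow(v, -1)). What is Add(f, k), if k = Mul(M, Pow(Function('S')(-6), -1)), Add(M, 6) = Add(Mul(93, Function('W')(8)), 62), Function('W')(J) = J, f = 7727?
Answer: Rational(924313, 119) ≈ 7767.3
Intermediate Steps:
M = 800 (M = Add(-6, Add(Mul(93, 8), 62)) = Add(-6, Add(744, 62)) = Add(-6, 806) = 800)
k = Rational(4800, 119) (k = Mul(800, Pow(Mul(-119, Pow(-6, -1)), -1)) = Mul(800, Pow(Mul(-119, Rational(-1, 6)), -1)) = Mul(800, Pow(Rational(119, 6), -1)) = Mul(800, Rational(6, 119)) = Rational(4800, 119) ≈ 40.336)
Add(f, k) = Add(7727, Rational(4800, 119)) = Rational(924313, 119)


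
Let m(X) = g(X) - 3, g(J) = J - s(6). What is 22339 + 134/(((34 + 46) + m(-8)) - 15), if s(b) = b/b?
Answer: 1184101/53 ≈ 22342.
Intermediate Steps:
s(b) = 1
g(J) = -1 + J (g(J) = J - 1*1 = J - 1 = -1 + J)
m(X) = -4 + X (m(X) = (-1 + X) - 3 = -4 + X)
22339 + 134/(((34 + 46) + m(-8)) - 15) = 22339 + 134/(((34 + 46) + (-4 - 8)) - 15) = 22339 + 134/((80 - 12) - 15) = 22339 + 134/(68 - 15) = 22339 + 134/53 = 1184101/53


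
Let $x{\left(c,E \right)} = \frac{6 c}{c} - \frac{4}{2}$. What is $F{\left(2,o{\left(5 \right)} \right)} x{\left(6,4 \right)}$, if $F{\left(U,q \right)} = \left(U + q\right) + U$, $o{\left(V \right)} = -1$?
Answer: $12$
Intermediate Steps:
$F{\left(U,q \right)} = q + 2 U$
$x{\left(c,E \right)} = 4$ ($x{\left(c,E \right)} = 6 - 2 = 4$)
$F{\left(2,o{\left(5 \right)} \right)} x{\left(6,4 \right)} = \left(-1 + 2 \cdot 2\right) 4 = \left(-1 + 4\right) 4 = 3 \cdot 4 = 12$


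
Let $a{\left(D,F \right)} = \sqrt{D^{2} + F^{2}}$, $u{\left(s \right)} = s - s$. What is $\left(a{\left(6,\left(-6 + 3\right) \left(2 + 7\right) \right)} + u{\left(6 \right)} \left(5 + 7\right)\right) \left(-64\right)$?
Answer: $- 192 \sqrt{85} \approx -1770.2$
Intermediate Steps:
$u{\left(s \right)} = 0$
$\left(a{\left(6,\left(-6 + 3\right) \left(2 + 7\right) \right)} + u{\left(6 \right)} \left(5 + 7\right)\right) \left(-64\right) = \left(\sqrt{6^{2} + \left(\left(-6 + 3\right) \left(2 + 7\right)\right)^{2}} + 0 \left(5 + 7\right)\right) \left(-64\right) = \left(\sqrt{36 + \left(\left(-3\right) 9\right)^{2}} + 0 \cdot 12\right) \left(-64\right) = \left(\sqrt{36 + \left(-27\right)^{2}} + 0\right) \left(-64\right) = \left(\sqrt{36 + 729} + 0\right) \left(-64\right) = \left(\sqrt{765} + 0\right) \left(-64\right) = \left(3 \sqrt{85} + 0\right) \left(-64\right) = 3 \sqrt{85} \left(-64\right) = - 192 \sqrt{85}$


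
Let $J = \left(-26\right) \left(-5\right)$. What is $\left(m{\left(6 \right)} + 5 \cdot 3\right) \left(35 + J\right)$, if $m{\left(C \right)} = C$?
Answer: $3465$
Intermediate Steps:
$J = 130$
$\left(m{\left(6 \right)} + 5 \cdot 3\right) \left(35 + J\right) = \left(6 + 5 \cdot 3\right) \left(35 + 130\right) = \left(6 + 15\right) 165 = 21 \cdot 165 = 3465$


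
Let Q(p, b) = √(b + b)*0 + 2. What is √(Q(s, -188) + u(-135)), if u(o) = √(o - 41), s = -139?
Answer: √(2 + 4*I*√11) ≈ 2.7764 + 2.3892*I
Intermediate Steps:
Q(p, b) = 2 (Q(p, b) = √(2*b)*0 + 2 = (√2*√b)*0 + 2 = 0 + 2 = 2)
u(o) = √(-41 + o)
√(Q(s, -188) + u(-135)) = √(2 + √(-41 - 135)) = √(2 + √(-176)) = √(2 + 4*I*√11)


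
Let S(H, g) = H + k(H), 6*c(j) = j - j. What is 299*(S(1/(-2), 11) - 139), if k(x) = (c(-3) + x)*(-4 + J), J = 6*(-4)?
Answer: -75049/2 ≈ -37525.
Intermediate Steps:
c(j) = 0 (c(j) = (j - j)/6 = (1/6)*0 = 0)
J = -24
k(x) = -28*x (k(x) = (0 + x)*(-4 - 24) = x*(-28) = -28*x)
S(H, g) = -27*H (S(H, g) = H - 28*H = -27*H)
299*(S(1/(-2), 11) - 139) = 299*(-27/(-2) - 139) = 299*(-27*(-1/2) - 139) = 299*(27/2 - 139) = 299*(-251/2) = -75049/2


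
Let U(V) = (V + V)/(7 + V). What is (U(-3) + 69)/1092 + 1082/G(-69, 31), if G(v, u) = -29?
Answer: -786391/21112 ≈ -37.249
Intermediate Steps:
U(V) = 2*V/(7 + V) (U(V) = (2*V)/(7 + V) = 2*V/(7 + V))
(U(-3) + 69)/1092 + 1082/G(-69, 31) = (2*(-3)/(7 - 3) + 69)/1092 + 1082/(-29) = (2*(-3)/4 + 69)*(1/1092) + 1082*(-1/29) = (2*(-3)*(¼) + 69)*(1/1092) - 1082/29 = (-3/2 + 69)*(1/1092) - 1082/29 = (135/2)*(1/1092) - 1082/29 = 45/728 - 1082/29 = -786391/21112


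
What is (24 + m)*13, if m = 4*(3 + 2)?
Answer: 572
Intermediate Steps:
m = 20 (m = 4*5 = 20)
(24 + m)*13 = (24 + 20)*13 = 44*13 = 572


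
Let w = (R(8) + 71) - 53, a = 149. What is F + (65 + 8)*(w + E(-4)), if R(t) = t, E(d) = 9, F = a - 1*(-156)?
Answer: 2860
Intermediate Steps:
F = 305 (F = 149 - 1*(-156) = 149 + 156 = 305)
w = 26 (w = (8 + 71) - 53 = 79 - 53 = 26)
F + (65 + 8)*(w + E(-4)) = 305 + (65 + 8)*(26 + 9) = 305 + 73*35 = 305 + 2555 = 2860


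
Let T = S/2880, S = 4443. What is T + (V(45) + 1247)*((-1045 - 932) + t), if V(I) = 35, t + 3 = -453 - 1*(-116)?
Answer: -2851576759/960 ≈ -2.9704e+6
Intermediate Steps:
t = -340 (t = -3 + (-453 - 1*(-116)) = -3 + (-453 + 116) = -3 - 337 = -340)
T = 1481/960 (T = 4443/2880 = 4443*(1/2880) = 1481/960 ≈ 1.5427)
T + (V(45) + 1247)*((-1045 - 932) + t) = 1481/960 + (35 + 1247)*((-1045 - 932) - 340) = 1481/960 + 1282*(-1977 - 340) = 1481/960 + 1282*(-2317) = 1481/960 - 2970394 = -2851576759/960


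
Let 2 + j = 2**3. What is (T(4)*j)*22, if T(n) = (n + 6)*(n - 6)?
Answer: -2640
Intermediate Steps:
j = 6 (j = -2 + 2**3 = -2 + 8 = 6)
T(n) = (-6 + n)*(6 + n) (T(n) = (6 + n)*(-6 + n) = (-6 + n)*(6 + n))
(T(4)*j)*22 = ((-36 + 4**2)*6)*22 = ((-36 + 16)*6)*22 = -20*6*22 = -120*22 = -2640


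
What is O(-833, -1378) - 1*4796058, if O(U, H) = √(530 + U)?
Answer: -4796058 + I*√303 ≈ -4.7961e+6 + 17.407*I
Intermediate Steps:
O(-833, -1378) - 1*4796058 = √(530 - 833) - 1*4796058 = √(-303) - 4796058 = I*√303 - 4796058 = -4796058 + I*√303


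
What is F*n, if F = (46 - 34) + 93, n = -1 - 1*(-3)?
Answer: 210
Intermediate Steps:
n = 2 (n = -1 + 3 = 2)
F = 105 (F = 12 + 93 = 105)
F*n = 105*2 = 210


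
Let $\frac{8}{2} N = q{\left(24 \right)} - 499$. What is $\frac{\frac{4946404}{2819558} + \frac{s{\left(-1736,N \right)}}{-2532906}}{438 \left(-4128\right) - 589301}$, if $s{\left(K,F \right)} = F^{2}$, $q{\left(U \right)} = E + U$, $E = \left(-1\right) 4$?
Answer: $- \frac{99906749856653}{136969620693605048160} \approx -7.2941 \cdot 10^{-7}$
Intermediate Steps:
$E = -4$
$q{\left(U \right)} = -4 + U$
$N = - \frac{479}{4}$ ($N = \frac{\left(-4 + 24\right) - 499}{4} = \frac{20 - 499}{4} = \frac{1}{4} \left(-479\right) = - \frac{479}{4} \approx -119.75$)
$\frac{\frac{4946404}{2819558} + \frac{s{\left(-1736,N \right)}}{-2532906}}{438 \left(-4128\right) - 589301} = \frac{\frac{4946404}{2819558} + \frac{\left(- \frac{479}{4}\right)^{2}}{-2532906}}{438 \left(-4128\right) - 589301} = \frac{4946404 \cdot \frac{1}{2819558} + \frac{229441}{16} \left(- \frac{1}{2532906}\right)}{-1808064 - 589301} = \frac{\frac{2473202}{1409779} - \frac{229441}{40526496}}{-2397365} = \frac{99906749856653}{57133403004384} \left(- \frac{1}{2397365}\right) = - \frac{99906749856653}{136969620693605048160}$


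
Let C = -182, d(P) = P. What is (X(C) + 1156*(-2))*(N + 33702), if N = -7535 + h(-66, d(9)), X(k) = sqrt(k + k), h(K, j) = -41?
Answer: -60403312 + 52252*I*sqrt(91) ≈ -6.0403e+7 + 4.9845e+5*I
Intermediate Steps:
X(k) = sqrt(2)*sqrt(k) (X(k) = sqrt(2*k) = sqrt(2)*sqrt(k))
N = -7576 (N = -7535 - 41 = -7576)
(X(C) + 1156*(-2))*(N + 33702) = (sqrt(2)*sqrt(-182) + 1156*(-2))*(-7576 + 33702) = (sqrt(2)*(I*sqrt(182)) - 2312)*26126 = (2*I*sqrt(91) - 2312)*26126 = (-2312 + 2*I*sqrt(91))*26126 = -60403312 + 52252*I*sqrt(91)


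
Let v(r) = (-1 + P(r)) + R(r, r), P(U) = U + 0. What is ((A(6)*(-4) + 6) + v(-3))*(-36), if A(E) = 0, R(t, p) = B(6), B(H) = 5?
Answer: -252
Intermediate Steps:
P(U) = U
R(t, p) = 5
v(r) = 4 + r (v(r) = (-1 + r) + 5 = 4 + r)
((A(6)*(-4) + 6) + v(-3))*(-36) = ((0*(-4) + 6) + (4 - 3))*(-36) = ((0 + 6) + 1)*(-36) = (6 + 1)*(-36) = 7*(-36) = -252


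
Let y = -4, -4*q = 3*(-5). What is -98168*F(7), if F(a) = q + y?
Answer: 24542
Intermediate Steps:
q = 15/4 (q = -3*(-5)/4 = -¼*(-15) = 15/4 ≈ 3.7500)
F(a) = -¼ (F(a) = 15/4 - 4 = -¼)
-98168*F(7) = -98168*(-¼) = 24542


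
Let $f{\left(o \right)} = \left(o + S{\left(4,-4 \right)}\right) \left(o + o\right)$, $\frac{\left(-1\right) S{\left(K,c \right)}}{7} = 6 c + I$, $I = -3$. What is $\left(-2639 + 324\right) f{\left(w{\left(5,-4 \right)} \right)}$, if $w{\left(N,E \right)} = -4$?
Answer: $3426200$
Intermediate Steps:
$S{\left(K,c \right)} = 21 - 42 c$ ($S{\left(K,c \right)} = - 7 \left(6 c - 3\right) = - 7 \left(-3 + 6 c\right) = 21 - 42 c$)
$f{\left(o \right)} = 2 o \left(189 + o\right)$ ($f{\left(o \right)} = \left(o + \left(21 - -168\right)\right) \left(o + o\right) = \left(o + \left(21 + 168\right)\right) 2 o = \left(o + 189\right) 2 o = \left(189 + o\right) 2 o = 2 o \left(189 + o\right)$)
$\left(-2639 + 324\right) f{\left(w{\left(5,-4 \right)} \right)} = \left(-2639 + 324\right) 2 \left(-4\right) \left(189 - 4\right) = - 2315 \cdot 2 \left(-4\right) 185 = \left(-2315\right) \left(-1480\right) = 3426200$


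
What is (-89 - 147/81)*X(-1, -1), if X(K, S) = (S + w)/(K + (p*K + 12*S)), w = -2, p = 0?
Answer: -2452/117 ≈ -20.957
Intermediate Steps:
X(K, S) = (-2 + S)/(K + 12*S) (X(K, S) = (S - 2)/(K + (0*K + 12*S)) = (-2 + S)/(K + (0 + 12*S)) = (-2 + S)/(K + 12*S))
(-89 - 147/81)*X(-1, -1) = (-89 - 147/81)*((-2 - 1)/(-1 + 12*(-1))) = (-89 - 147*1/81)*(-3/(-1 - 12)) = (-89 - 49/27)*(-3/(-13)) = -(-2452)*(-3)/351 = -2452/27*3/13 = -2452/117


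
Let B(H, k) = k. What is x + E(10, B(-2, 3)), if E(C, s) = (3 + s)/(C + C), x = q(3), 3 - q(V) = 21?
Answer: -177/10 ≈ -17.700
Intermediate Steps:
q(V) = -18 (q(V) = 3 - 1*21 = 3 - 21 = -18)
x = -18
E(C, s) = (3 + s)/(2*C) (E(C, s) = (3 + s)/((2*C)) = (3 + s)*(1/(2*C)) = (3 + s)/(2*C))
x + E(10, B(-2, 3)) = -18 + (1/2)*(3 + 3)/10 = -18 + (1/2)*(1/10)*6 = -18 + 3/10 = -177/10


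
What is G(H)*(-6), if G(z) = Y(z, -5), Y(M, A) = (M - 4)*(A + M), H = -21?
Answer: -3900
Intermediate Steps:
Y(M, A) = (-4 + M)*(A + M)
G(z) = 20 + z² - 9*z (G(z) = z² - 4*(-5) - 4*z - 5*z = z² + 20 - 4*z - 5*z = 20 + z² - 9*z)
G(H)*(-6) = (20 + (-21)² - 9*(-21))*(-6) = (20 + 441 + 189)*(-6) = 650*(-6) = -3900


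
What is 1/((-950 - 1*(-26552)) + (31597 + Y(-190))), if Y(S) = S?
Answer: 1/57009 ≈ 1.7541e-5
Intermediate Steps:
1/((-950 - 1*(-26552)) + (31597 + Y(-190))) = 1/((-950 - 1*(-26552)) + (31597 - 190)) = 1/((-950 + 26552) + 31407) = 1/(25602 + 31407) = 1/57009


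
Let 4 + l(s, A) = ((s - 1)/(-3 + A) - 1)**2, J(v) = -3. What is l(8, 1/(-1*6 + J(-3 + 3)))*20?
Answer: 525/4 ≈ 131.25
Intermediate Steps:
l(s, A) = -4 + (-1 + (-1 + s)/(-3 + A))**2 (l(s, A) = -4 + ((s - 1)/(-3 + A) - 1)**2 = -4 + ((-1 + s)/(-3 + A) - 1)**2 = -4 + (-1 + (-1 + s)/(-3 + A))**2)
l(8, 1/(-1*6 + J(-3 + 3)))*20 = (-4 + (2 + 8 - 1/(-1*6 - 3))**2/(-3 + 1/(-1*6 - 3))**2)*20 = (-4 + (2 + 8 - 1/(-6 - 3))**2/(-3 + 1/(-6 - 3))**2)*20 = (-4 + (2 + 8 - 1/(-9))**2/(-3 + 1/(-9))**2)*20 = (-4 + (2 + 8 - 1*(-1/9))**2/(-3 - 1/9)**2)*20 = (-4 + (2 + 8 + 1/9)**2/(-28/9)**2)*20 = (-4 + 81*(91/9)**2/784)*20 = (-4 + (81/784)*(8281/81))*20 = (-4 + 169/16)*20 = (105/16)*20 = 525/4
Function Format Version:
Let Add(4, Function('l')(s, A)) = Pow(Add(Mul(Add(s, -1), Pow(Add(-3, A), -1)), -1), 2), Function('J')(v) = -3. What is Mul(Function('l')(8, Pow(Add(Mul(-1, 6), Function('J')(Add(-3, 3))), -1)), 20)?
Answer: Rational(525, 4) ≈ 131.25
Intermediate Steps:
Function('l')(s, A) = Add(-4, Pow(Add(-1, Mul(Pow(Add(-3, A), -1), Add(-1, s))), 2)) (Function('l')(s, A) = Add(-4, Pow(Add(Mul(Add(s, -1), Pow(Add(-3, A), -1)), -1), 2)) = Add(-4, Pow(Add(Mul(Add(-1, s), Pow(Add(-3, A), -1)), -1), 2)) = Add(-4, Pow(Add(Mul(Pow(Add(-3, A), -1), Add(-1, s)), -1), 2)) = Add(-4, Pow(Add(-1, Mul(Pow(Add(-3, A), -1), Add(-1, s))), 2)))
Mul(Function('l')(8, Pow(Add(Mul(-1, 6), Function('J')(Add(-3, 3))), -1)), 20) = Mul(Add(-4, Mul(Pow(Add(-3, Pow(Add(Mul(-1, 6), -3), -1)), -2), Pow(Add(2, 8, Mul(-1, Pow(Add(Mul(-1, 6), -3), -1))), 2))), 20) = Mul(Add(-4, Mul(Pow(Add(-3, Pow(Add(-6, -3), -1)), -2), Pow(Add(2, 8, Mul(-1, Pow(Add(-6, -3), -1))), 2))), 20) = Mul(Add(-4, Mul(Pow(Add(-3, Pow(-9, -1)), -2), Pow(Add(2, 8, Mul(-1, Pow(-9, -1))), 2))), 20) = Mul(Add(-4, Mul(Pow(Add(-3, Rational(-1, 9)), -2), Pow(Add(2, 8, Mul(-1, Rational(-1, 9))), 2))), 20) = Mul(Add(-4, Mul(Pow(Rational(-28, 9), -2), Pow(Add(2, 8, Rational(1, 9)), 2))), 20) = Mul(Add(-4, Mul(Rational(81, 784), Pow(Rational(91, 9), 2))), 20) = Mul(Add(-4, Mul(Rational(81, 784), Rational(8281, 81))), 20) = Mul(Add(-4, Rational(169, 16)), 20) = Mul(Rational(105, 16), 20) = Rational(525, 4)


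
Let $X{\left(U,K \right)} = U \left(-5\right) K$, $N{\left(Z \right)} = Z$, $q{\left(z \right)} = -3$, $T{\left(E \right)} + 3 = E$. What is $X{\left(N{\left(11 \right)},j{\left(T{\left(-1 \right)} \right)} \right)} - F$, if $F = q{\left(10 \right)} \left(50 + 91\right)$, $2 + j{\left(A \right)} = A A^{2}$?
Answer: $4053$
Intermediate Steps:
$T{\left(E \right)} = -3 + E$
$j{\left(A \right)} = -2 + A^{3}$ ($j{\left(A \right)} = -2 + A A^{2} = -2 + A^{3}$)
$F = -423$ ($F = - 3 \left(50 + 91\right) = \left(-3\right) 141 = -423$)
$X{\left(U,K \right)} = - 5 K U$ ($X{\left(U,K \right)} = - 5 U K = - 5 K U$)
$X{\left(N{\left(11 \right)},j{\left(T{\left(-1 \right)} \right)} \right)} - F = \left(-5\right) \left(-2 + \left(-3 - 1\right)^{3}\right) 11 - -423 = \left(-5\right) \left(-2 + \left(-4\right)^{3}\right) 11 + 423 = \left(-5\right) \left(-2 - 64\right) 11 + 423 = \left(-5\right) \left(-66\right) 11 + 423 = 3630 + 423 = 4053$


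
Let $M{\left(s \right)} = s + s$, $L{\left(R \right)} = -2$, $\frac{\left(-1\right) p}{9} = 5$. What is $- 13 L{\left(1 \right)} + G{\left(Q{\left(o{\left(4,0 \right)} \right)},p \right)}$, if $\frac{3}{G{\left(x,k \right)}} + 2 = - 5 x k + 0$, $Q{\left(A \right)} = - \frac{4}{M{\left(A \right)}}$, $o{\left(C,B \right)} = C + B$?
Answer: $\frac{5948}{229} \approx 25.974$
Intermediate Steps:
$p = -45$ ($p = \left(-9\right) 5 = -45$)
$M{\left(s \right)} = 2 s$
$o{\left(C,B \right)} = B + C$
$Q{\left(A \right)} = - \frac{2}{A}$ ($Q{\left(A \right)} = - \frac{4}{2 A} = - 4 \frac{1}{2 A} = - \frac{2}{A}$)
$G{\left(x,k \right)} = \frac{3}{-2 - 5 k x}$ ($G{\left(x,k \right)} = \frac{3}{-2 + \left(- 5 x k + 0\right)} = \frac{3}{-2 + \left(- 5 k x + 0\right)} = \frac{3}{-2 - 5 k x}$)
$- 13 L{\left(1 \right)} + G{\left(Q{\left(o{\left(4,0 \right)} \right)},p \right)} = \left(-13\right) \left(-2\right) - \frac{3}{2 + 5 \left(-45\right) \left(- \frac{2}{0 + 4}\right)} = 26 - \frac{3}{2 + 5 \left(-45\right) \left(- \frac{2}{4}\right)} = 26 - \frac{3}{2 + 5 \left(-45\right) \left(\left(-2\right) \frac{1}{4}\right)} = 26 - \frac{3}{2 + 5 \left(-45\right) \left(- \frac{1}{2}\right)} = 26 - \frac{3}{2 + \frac{225}{2}} = 26 - \frac{3}{\frac{229}{2}} = 26 - \frac{6}{229} = \frac{5948}{229}$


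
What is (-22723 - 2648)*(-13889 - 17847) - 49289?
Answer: 805124767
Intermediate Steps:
(-22723 - 2648)*(-13889 - 17847) - 49289 = -25371*(-31736) - 49289 = 805174056 - 49289 = 805124767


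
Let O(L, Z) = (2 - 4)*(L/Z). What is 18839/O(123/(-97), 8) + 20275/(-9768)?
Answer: 7933001639/133496 ≈ 59425.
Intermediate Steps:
O(L, Z) = -2*L/Z
18839/O(123/(-97), 8) + 20275/(-9768) = 18839/((-2*123/(-97)/8)) + 20275/(-9768) = 18839/((-2*123*(-1/97)*⅛)) + 20275*(-1/9768) = 18839/((-2*(-123/97)*⅛)) - 20275/9768 = 18839/(123/388) - 20275/9768 = 18839*(388/123) - 20275/9768 = 7309532/123 - 20275/9768 = 7933001639/133496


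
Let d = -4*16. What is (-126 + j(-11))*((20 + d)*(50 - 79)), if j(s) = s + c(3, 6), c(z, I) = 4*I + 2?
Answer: -141636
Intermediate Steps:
c(z, I) = 2 + 4*I
d = -64
j(s) = 26 + s (j(s) = s + (2 + 4*6) = s + (2 + 24) = s + 26 = 26 + s)
(-126 + j(-11))*((20 + d)*(50 - 79)) = (-126 + (26 - 11))*((20 - 64)*(50 - 79)) = (-126 + 15)*(-44*(-29)) = -111*1276 = -141636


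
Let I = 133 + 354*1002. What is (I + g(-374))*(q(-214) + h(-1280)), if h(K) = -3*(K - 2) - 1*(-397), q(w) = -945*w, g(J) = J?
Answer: 73187864891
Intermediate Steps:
I = 354841 (I = 133 + 354708 = 354841)
h(K) = 403 - 3*K (h(K) = -3*(-2 + K) + 397 = (6 - 3*K) + 397 = 403 - 3*K)
(I + g(-374))*(q(-214) + h(-1280)) = (354841 - 374)*(-945*(-214) + (403 - 3*(-1280))) = 354467*(202230 + (403 + 3840)) = 354467*(202230 + 4243) = 354467*206473 = 73187864891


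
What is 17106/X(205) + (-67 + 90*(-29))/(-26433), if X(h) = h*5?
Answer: 454906823/27093825 ≈ 16.790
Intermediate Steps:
X(h) = 5*h
17106/X(205) + (-67 + 90*(-29))/(-26433) = 17106/((5*205)) + (-67 + 90*(-29))/(-26433) = 17106/1025 + (-67 - 2610)*(-1/26433) = 17106*(1/1025) - 2677*(-1/26433) = 17106/1025 + 2677/26433 = 454906823/27093825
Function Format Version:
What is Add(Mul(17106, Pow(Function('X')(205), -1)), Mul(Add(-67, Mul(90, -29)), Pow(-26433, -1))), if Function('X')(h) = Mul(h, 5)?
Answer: Rational(454906823, 27093825) ≈ 16.790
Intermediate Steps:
Function('X')(h) = Mul(5, h)
Add(Mul(17106, Pow(Function('X')(205), -1)), Mul(Add(-67, Mul(90, -29)), Pow(-26433, -1))) = Add(Mul(17106, Pow(Mul(5, 205), -1)), Mul(Add(-67, Mul(90, -29)), Pow(-26433, -1))) = Add(Mul(17106, Pow(1025, -1)), Mul(Add(-67, -2610), Rational(-1, 26433))) = Add(Mul(17106, Rational(1, 1025)), Mul(-2677, Rational(-1, 26433))) = Add(Rational(17106, 1025), Rational(2677, 26433)) = Rational(454906823, 27093825)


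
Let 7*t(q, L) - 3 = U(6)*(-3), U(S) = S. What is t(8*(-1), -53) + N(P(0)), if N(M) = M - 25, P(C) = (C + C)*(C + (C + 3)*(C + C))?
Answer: -190/7 ≈ -27.143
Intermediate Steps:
t(q, L) = -15/7 (t(q, L) = 3/7 + (6*(-3))/7 = 3/7 + (⅐)*(-18) = 3/7 - 18/7 = -15/7)
P(C) = 2*C*(C + 2*C*(3 + C)) (P(C) = (2*C)*(C + (3 + C)*(2*C)) = (2*C)*(C + 2*C*(3 + C)) = 2*C*(C + 2*C*(3 + C)))
N(M) = -25 + M
t(8*(-1), -53) + N(P(0)) = -15/7 + (-25 + 0²*(14 + 4*0)) = -15/7 + (-25 + 0*(14 + 0)) = -15/7 + (-25 + 0*14) = -15/7 + (-25 + 0) = -15/7 - 25 = -190/7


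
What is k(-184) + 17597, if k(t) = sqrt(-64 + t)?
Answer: 17597 + 2*I*sqrt(62) ≈ 17597.0 + 15.748*I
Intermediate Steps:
k(-184) + 17597 = sqrt(-64 - 184) + 17597 = sqrt(-248) + 17597 = 2*I*sqrt(62) + 17597 = 17597 + 2*I*sqrt(62)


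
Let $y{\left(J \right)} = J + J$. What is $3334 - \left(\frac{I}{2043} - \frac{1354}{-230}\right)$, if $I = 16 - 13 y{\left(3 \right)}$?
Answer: $\frac{781930649}{234945} \approx 3328.1$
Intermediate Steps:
$y{\left(J \right)} = 2 J$
$I = -62$ ($I = 16 - 13 \cdot 2 \cdot 3 = 16 - 78 = -62$)
$3334 - \left(\frac{I}{2043} - \frac{1354}{-230}\right) = 3334 - \left(- \frac{62}{2043} - \frac{1354}{-230}\right) = 3334 - \left(\left(-62\right) \frac{1}{2043} - - \frac{677}{115}\right) = 3334 - \left(- \frac{62}{2043} + \frac{677}{115}\right) = 3334 - \frac{1375981}{234945} = \frac{781930649}{234945}$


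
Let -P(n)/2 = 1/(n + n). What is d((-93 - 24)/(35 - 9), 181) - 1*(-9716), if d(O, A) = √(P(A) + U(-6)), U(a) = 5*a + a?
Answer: 9716 + 7*I*√24073/181 ≈ 9716.0 + 6.0005*I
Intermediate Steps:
P(n) = -1/n (P(n) = -2/(n + n) = -2*1/(2*n) = -1/n)
U(a) = 6*a
d(O, A) = √(-36 - 1/A) (d(O, A) = √(-1/A + 6*(-6)) = √(-1/A - 36) = √(-36 - 1/A))
d((-93 - 24)/(35 - 9), 181) - 1*(-9716) = √(-36 - 1/181) - 1*(-9716) = √(-36 - 1*1/181) + 9716 = √(-36 - 1/181) + 9716 = √(-6517/181) + 9716 = 7*I*√24073/181 + 9716 = 9716 + 7*I*√24073/181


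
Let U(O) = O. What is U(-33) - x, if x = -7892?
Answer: 7859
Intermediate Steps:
U(-33) - x = -33 - 1*(-7892) = -33 + 7892 = 7859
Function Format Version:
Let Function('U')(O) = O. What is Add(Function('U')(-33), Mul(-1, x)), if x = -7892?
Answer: 7859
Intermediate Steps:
Add(Function('U')(-33), Mul(-1, x)) = Add(-33, Mul(-1, -7892)) = Add(-33, 7892) = 7859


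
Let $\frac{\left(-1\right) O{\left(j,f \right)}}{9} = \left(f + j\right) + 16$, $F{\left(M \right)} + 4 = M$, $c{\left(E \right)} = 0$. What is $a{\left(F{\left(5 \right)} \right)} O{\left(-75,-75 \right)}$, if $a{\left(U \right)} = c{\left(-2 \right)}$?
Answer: $0$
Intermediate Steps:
$F{\left(M \right)} = -4 + M$
$O{\left(j,f \right)} = -144 - 9 f - 9 j$ ($O{\left(j,f \right)} = - 9 \left(\left(f + j\right) + 16\right) = - 9 \left(16 + f + j\right) = -144 - 9 f - 9 j$)
$a{\left(U \right)} = 0$
$a{\left(F{\left(5 \right)} \right)} O{\left(-75,-75 \right)} = 0 \left(-144 - -675 - -675\right) = 0 \left(-144 + 675 + 675\right) = 0 \cdot 1206 = 0$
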